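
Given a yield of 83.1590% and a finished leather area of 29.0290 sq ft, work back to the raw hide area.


Formula: raw = finished * 100 / yield
Substituting: raw = 29.0290 * 100 / 83.1590
Result: 34.9078 sq ft


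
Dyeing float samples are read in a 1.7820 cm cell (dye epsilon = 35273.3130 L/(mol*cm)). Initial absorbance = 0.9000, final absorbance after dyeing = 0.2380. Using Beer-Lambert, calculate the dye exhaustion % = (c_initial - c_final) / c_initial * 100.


c_initial = A_i / (epsilon * l) = 0.9000 / (35273.3130 * 1.7820) = 1.4318e-05 mol/L
c_final = A_f / (epsilon * l) = 0.2380 / (35273.3130 * 1.7820) = 3.7864e-06 mol/L
Exhaustion = (c_initial - c_final) / c_initial * 100 = (1.4318e-05 - 3.7864e-06) / 1.4318e-05 * 100 = 73.5556 %


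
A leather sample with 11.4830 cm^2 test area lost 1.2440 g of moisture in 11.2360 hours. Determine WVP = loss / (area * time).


Formula: WVP = loss / (area * time)
Substituting: WVP = 1.2440 / (11.4830 * 11.2360)
Result: 0.00964169 g/(cm^2*hr)


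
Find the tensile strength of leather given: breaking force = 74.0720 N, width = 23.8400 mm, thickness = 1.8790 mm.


Formula: TS = force / (width * thickness)
Substituting: TS = 74.0720 / (23.8400 * 1.8790)
Result: 1.6536 N/mm^2


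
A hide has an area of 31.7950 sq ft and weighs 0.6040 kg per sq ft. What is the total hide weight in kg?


Formula: Weight = area * weight_per_sqft
Substituting: Weight = 31.7950 * 0.6040
Result: 19.2042 kg


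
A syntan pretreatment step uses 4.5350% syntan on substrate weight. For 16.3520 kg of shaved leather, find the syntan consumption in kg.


Formula: Syntan = substrate * pct / 100
Substituting: Syntan = 16.3520 * 4.5350 / 100
Result: 0.7416 kg


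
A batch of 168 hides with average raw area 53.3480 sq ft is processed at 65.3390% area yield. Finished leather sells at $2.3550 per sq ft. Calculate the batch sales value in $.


Raw_total = N * avg_area = 168 * 53.3480 = 8962.4640 sq ft
Finished = Raw_total * yield / 100 = 8962.4640 * 65.3390 / 100 = 5855.9844 sq ft
Value = Finished * price = 5855.9844 * 2.3550 = 13790.8432 $


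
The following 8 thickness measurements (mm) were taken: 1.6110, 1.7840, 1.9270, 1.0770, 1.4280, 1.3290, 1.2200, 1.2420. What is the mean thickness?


Formula: Average = sum / n
Substituting: Average = 11.6180 / 8
Result: 1.4523 mm


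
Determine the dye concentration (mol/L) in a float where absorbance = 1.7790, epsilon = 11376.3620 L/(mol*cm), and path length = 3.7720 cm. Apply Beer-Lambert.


Formula: c = A / (epsilon * l)
Substituting: c = 1.7790 / (11376.3620 * 3.7720)
Result: 4.1457e-05 mol/L


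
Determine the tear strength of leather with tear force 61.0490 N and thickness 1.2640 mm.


Formula: Tear strength = force / thickness
Substituting: Tear strength = 61.0490 / 1.2640
Result: 48.2983 N/mm


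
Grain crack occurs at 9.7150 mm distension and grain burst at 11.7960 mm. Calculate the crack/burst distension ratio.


Formula: Ratio = crack / burst
Substituting: Ratio = 9.7150 / 11.7960
Result: 0.8236


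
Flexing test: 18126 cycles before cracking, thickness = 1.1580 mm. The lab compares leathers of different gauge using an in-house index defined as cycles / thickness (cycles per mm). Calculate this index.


Formula: Index = cycles / thickness
Substituting: Index = 18126 / 1.1580
Result: 15652.8497 cycles/mm


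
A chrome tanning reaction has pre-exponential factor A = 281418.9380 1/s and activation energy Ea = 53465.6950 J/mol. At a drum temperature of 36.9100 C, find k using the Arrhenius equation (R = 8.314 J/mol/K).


T_K = T_C + 273.15 = 36.9100 + 273.15 = 310.0600 K
exponent = -Ea / (R * T_K) = -53465.6950 / (8.314 * 310.0600) = -20.7405
k = A * exp(exponent) = 281418.9380 * exp(-20.7405) = 2.7661e-04 1/s


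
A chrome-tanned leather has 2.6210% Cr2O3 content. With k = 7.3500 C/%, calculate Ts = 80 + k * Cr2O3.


Formula: Ts = 80 + k * Cr2O3
Substituting: Ts = 80 + 7.3500 * 2.6210
Result: 99.2644 C


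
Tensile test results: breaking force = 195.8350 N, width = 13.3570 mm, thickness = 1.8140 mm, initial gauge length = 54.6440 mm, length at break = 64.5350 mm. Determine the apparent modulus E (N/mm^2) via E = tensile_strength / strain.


TS = F / (w * t) = 195.8350 / (13.3570 * 1.8140) = 8.0825 N/mm^2
strain = (Lf - L0) / L0 = (64.5350 - 54.6440) / 54.6440 = 0.1810
E = TS / strain = 8.0825 / 0.1810 = 44.6526 N/mm^2


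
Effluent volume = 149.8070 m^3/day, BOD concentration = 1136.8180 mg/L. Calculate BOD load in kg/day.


Formula: BOD_load = volume * conc / 1000
Substituting: BOD_load = 149.8070 * 1136.8180 / 1000
Result: 170.3033 kg/day


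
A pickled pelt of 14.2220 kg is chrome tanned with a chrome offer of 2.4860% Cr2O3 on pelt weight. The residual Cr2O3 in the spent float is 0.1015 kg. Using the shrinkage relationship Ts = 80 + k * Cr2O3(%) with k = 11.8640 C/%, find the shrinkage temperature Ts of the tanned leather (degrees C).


Offered = pelt * offer_pct / 100 = 14.2220 * 2.4860 / 100 = 0.3536 kg
Uptake = offered - residual = 0.3536 - 0.1015 = 0.2521 kg
Cr2O3% on pelt = uptake / pelt * 100 = 0.2521 / 14.2220 * 100 = 1.7723 %
Ts = 80 + k * Cr2O3% = 80 + 11.8640 * 1.7723 = 101.0268 C


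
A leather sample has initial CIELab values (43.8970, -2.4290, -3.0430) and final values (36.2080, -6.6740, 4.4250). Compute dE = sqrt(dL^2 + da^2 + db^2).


dL = -7.6890, da = -4.2450, db = 7.4680
dE = sqrt((-7.6890)^2 + (-4.2450)^2 + 7.4680^2) = 11.5287


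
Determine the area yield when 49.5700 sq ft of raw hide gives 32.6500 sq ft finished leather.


Formula: Yield = finished / raw * 100
Substituting: Yield = 32.6500 / 49.5700 * 100
Result: 65.8665 %


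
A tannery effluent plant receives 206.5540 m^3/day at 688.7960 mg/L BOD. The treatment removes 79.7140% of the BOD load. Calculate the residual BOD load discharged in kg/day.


Load_in = volume * conc / 1000 = 206.5540 * 688.7960 / 1000 = 142.2736 kg/day
Removed = Load_in * eff / 100 = 142.2736 * 79.7140 / 100 = 113.4120 kg/day
Load_out = Load_in - Removed = 142.2736 - 113.4120 = 28.8616 kg/day


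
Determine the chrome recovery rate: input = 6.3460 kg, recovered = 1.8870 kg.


Formula: Recovery = recovered / input * 100
Substituting: Recovery = 1.8870 / 6.3460 * 100
Result: 29.7353 %


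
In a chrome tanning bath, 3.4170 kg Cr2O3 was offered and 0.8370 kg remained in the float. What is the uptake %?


Formula: Uptake = (offered - residual) / offered * 100
Substituting: Uptake = (3.4170 - 0.8370) / 3.4170 * 100
Result: 75.5048 %


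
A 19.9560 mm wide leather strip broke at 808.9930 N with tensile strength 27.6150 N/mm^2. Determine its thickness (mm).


Formula: t = F / (TS * w)
Substituting: t = 808.9930 / (27.6150 * 19.9560)
Result: 1.4680 mm


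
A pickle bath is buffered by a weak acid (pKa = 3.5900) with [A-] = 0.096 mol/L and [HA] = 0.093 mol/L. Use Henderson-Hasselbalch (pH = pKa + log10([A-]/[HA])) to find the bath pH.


ratio = [A-] / [HA] = 0.096 / 0.093 = 1.0323
log10(ratio) = 0.0137883
pH = pKa + log10(ratio) = 3.5900 + 0.0137883 = 3.6038


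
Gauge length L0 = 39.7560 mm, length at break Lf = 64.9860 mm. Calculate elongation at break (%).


Formula: Elongation = (Lf - L0) / L0 * 100
Substituting: Elongation = (64.9860 - 39.7560) / 39.7560 * 100
Result: 63.4621 %


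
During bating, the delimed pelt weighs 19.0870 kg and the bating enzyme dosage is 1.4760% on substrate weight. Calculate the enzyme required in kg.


Formula: Enzyme = substrate * pct / 100
Substituting: Enzyme = 19.0870 * 1.4760 / 100
Result: 0.2817 kg


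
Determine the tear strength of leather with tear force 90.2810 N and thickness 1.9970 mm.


Formula: Tear strength = force / thickness
Substituting: Tear strength = 90.2810 / 1.9970
Result: 45.2083 N/mm


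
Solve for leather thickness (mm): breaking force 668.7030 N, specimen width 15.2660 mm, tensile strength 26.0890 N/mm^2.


Formula: t = F / (TS * w)
Substituting: t = 668.7030 / (26.0890 * 15.2660)
Result: 1.6790 mm


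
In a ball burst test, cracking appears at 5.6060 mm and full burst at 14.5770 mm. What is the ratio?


Formula: Ratio = crack / burst
Substituting: Ratio = 5.6060 / 14.5770
Result: 0.3846


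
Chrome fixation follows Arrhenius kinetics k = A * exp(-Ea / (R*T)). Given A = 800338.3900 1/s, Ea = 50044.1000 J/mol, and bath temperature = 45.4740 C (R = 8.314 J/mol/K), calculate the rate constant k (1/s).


T_K = T_C + 273.15 = 45.4740 + 273.15 = 318.6240 K
exponent = -Ea / (R * T_K) = -50044.1000 / (8.314 * 318.6240) = -18.8914
k = A * exp(exponent) = 800338.3900 * exp(-18.8914) = 0.00499849 1/s


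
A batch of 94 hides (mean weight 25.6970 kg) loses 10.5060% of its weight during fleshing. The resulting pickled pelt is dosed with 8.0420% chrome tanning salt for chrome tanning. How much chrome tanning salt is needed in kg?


Total_raw = N * avg_wt = 94 * 25.6970 = 2415.5180 kg
Substrate = Total_raw * (1 - loss/100) = 2415.5180 * (1 - 10.5060/100) = 2161.7437 kg
Chrome = Substrate * pct / 100 = 2161.7437 * 8.0420 / 100 = 173.8474 kg


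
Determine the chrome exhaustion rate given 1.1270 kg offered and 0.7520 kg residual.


Formula: Uptake = (offered - residual) / offered * 100
Substituting: Uptake = (1.1270 - 0.7520) / 1.1270 * 100
Result: 33.2742 %


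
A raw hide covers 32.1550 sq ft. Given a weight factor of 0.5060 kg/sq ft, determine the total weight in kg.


Formula: Weight = area * weight_per_sqft
Substituting: Weight = 32.1550 * 0.5060
Result: 16.2704 kg


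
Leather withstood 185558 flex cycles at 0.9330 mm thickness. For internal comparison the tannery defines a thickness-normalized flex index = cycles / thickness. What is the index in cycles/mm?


Formula: Index = cycles / thickness
Substituting: Index = 185558 / 0.9330
Result: 198883.1726 cycles/mm


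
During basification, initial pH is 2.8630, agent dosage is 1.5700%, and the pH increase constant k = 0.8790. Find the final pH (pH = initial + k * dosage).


Formula: pH_final = pH_initial + k * base_pct
Substituting: pH_final = 2.8630 + 0.8790 * 1.5700
Result: 4.2430


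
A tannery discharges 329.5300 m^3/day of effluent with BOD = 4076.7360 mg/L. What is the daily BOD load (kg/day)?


Formula: BOD_load = volume * conc / 1000
Substituting: BOD_load = 329.5300 * 4076.7360 / 1000
Result: 1343.4068 kg/day


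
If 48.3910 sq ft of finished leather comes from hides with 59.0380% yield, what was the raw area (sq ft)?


Formula: raw = finished * 100 / yield
Substituting: raw = 48.3910 * 100 / 59.0380
Result: 81.9659 sq ft


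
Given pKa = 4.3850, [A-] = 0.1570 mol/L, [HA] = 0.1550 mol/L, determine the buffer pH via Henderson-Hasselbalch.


ratio = [A-] / [HA] = 0.1570 / 0.1550 = 1.0129
log10(ratio) = 0.00556795
pH = pKa + log10(ratio) = 4.3850 + 0.00556795 = 4.3906


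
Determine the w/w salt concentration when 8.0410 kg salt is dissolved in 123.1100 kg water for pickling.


Formula: Conc = salt / (water + salt) * 100
Substituting: Conc = 8.0410 / (123.1100 + 8.0410) * 100
Result: 6.1311 %


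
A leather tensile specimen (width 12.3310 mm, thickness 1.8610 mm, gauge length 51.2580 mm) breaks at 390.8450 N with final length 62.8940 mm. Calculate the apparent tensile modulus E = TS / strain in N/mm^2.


TS = F / (w * t) = 390.8450 / (12.3310 * 1.8610) = 17.0318 N/mm^2
strain = (Lf - L0) / L0 = (62.8940 - 51.2580) / 51.2580 = 0.2270
E = TS / strain = 17.0318 / 0.2270 = 75.0270 N/mm^2


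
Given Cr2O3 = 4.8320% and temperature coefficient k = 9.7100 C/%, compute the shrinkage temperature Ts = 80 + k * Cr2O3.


Formula: Ts = 80 + k * Cr2O3
Substituting: Ts = 80 + 9.7100 * 4.8320
Result: 126.9187 C


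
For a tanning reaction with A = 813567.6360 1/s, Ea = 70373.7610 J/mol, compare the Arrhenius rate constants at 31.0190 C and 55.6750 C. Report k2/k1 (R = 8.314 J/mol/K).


T1 = 31.0190 + 273.15 = 304.1690 K; T2 = 55.6750 + 273.15 = 328.8250 K
k1 = A * exp(-Ea/(R*T1)) = 813567.6360 * exp(-70373.7610/(8.314*304.1690)) = 6.6795e-07 1/s
k2 = A * exp(-Ea/(R*T2)) = 813567.6360 * exp(-70373.7610/(8.314*328.8250)) = 5.3821e-06 1/s
k2/k1 = 5.3821e-06 / 6.6795e-07 = 8.0576


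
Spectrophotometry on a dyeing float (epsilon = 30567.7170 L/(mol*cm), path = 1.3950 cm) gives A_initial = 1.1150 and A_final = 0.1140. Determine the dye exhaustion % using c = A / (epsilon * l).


c_initial = A_i / (epsilon * l) = 1.1150 / (30567.7170 * 1.3950) = 2.6148e-05 mol/L
c_final = A_f / (epsilon * l) = 0.1140 / (30567.7170 * 1.3950) = 2.6734e-06 mol/L
Exhaustion = (c_initial - c_final) / c_initial * 100 = (2.6148e-05 - 2.6734e-06) / 2.6148e-05 * 100 = 89.7758 %


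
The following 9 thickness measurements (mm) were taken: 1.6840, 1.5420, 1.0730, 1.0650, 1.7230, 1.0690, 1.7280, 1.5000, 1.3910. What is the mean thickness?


Formula: Average = sum / n
Substituting: Average = 12.7750 / 9
Result: 1.4194 mm


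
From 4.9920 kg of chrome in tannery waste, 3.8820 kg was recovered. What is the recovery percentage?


Formula: Recovery = recovered / input * 100
Substituting: Recovery = 3.8820 / 4.9920 * 100
Result: 77.7644 %


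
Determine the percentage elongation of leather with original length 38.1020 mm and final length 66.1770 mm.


Formula: Elongation = (Lf - L0) / L0 * 100
Substituting: Elongation = (66.1770 - 38.1020) / 38.1020 * 100
Result: 73.6838 %


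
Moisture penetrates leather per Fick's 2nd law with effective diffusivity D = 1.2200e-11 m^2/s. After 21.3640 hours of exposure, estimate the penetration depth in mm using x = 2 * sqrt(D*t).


t = 21.3640 hr * 3600 = 76910.4000 s
D * t = 1.2200e-11 * 76910.4000 = 9.3831e-07
x = 2 * sqrt(D*t) = 2 * sqrt(9.3831e-07) = 0.00193732 m = 1.9373 mm


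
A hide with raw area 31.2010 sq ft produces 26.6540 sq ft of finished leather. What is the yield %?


Formula: Yield = finished / raw * 100
Substituting: Yield = 26.6540 / 31.2010 * 100
Result: 85.4267 %


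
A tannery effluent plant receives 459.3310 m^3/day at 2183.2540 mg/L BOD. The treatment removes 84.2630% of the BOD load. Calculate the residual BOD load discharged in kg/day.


Load_in = volume * conc / 1000 = 459.3310 * 2183.2540 / 1000 = 1002.8362 kg/day
Removed = Load_in * eff / 100 = 1002.8362 * 84.2630 / 100 = 845.0199 kg/day
Load_out = Load_in - Removed = 1002.8362 - 845.0199 = 157.8163 kg/day


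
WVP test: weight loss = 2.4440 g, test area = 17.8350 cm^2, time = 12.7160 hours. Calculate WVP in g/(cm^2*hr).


Formula: WVP = loss / (area * time)
Substituting: WVP = 2.4440 / (17.8350 * 12.7160)
Result: 0.0107765 g/(cm^2*hr)


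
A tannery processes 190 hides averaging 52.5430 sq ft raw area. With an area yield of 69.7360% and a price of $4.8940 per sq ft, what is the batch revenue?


Raw_total = N * avg_area = 190 * 52.5430 = 9983.1700 sq ft
Finished = Raw_total * yield / 100 = 9983.1700 * 69.7360 / 100 = 6961.8634 sq ft
Value = Finished * price = 6961.8634 * 4.8940 = 34071.3596 $


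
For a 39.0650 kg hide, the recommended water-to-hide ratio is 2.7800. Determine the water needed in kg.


Formula: Water = hide_weight * ratio
Substituting: Water = 39.0650 * 2.7800
Result: 108.6007 kg


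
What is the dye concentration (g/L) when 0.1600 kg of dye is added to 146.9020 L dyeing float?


Formula: Conc = dye_mass(kg) / volume(L) * 1000
Substituting: Conc = 0.1600 / 146.9020 * 1000
Result: 1.0892 g/L


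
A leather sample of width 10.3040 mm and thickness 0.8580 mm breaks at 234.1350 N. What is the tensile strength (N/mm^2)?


Formula: TS = force / (width * thickness)
Substituting: TS = 234.1350 / (10.3040 * 0.8580)
Result: 26.4834 N/mm^2


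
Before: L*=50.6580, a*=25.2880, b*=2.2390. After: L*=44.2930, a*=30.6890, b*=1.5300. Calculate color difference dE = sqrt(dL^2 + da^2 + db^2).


dL = -6.3650, da = 5.4010, db = -0.7090
dE = sqrt((-6.3650)^2 + 5.4010^2 + (-0.7090)^2) = 8.3778


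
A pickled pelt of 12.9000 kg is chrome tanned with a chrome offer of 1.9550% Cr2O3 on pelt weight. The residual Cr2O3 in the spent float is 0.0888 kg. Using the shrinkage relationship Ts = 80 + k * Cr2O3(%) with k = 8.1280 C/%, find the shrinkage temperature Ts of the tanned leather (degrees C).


Offered = pelt * offer_pct / 100 = 12.9000 * 1.9550 / 100 = 0.2522 kg
Uptake = offered - residual = 0.2522 - 0.0888 = 0.1634 kg
Cr2O3% on pelt = uptake / pelt * 100 = 0.1634 / 12.9000 * 100 = 1.2666 %
Ts = 80 + k * Cr2O3% = 80 + 8.1280 * 1.2666 = 90.2952 C


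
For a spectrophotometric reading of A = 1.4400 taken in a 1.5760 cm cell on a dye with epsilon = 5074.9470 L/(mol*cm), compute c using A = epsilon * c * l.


Formula: c = A / (epsilon * l)
Substituting: c = 1.4400 / (5074.9470 * 1.5760)
Result: 1.8004e-04 mol/L


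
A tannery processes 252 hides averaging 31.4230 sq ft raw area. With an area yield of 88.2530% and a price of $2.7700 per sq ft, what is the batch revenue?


Raw_total = N * avg_area = 252 * 31.4230 = 7918.5960 sq ft
Finished = Raw_total * yield / 100 = 7918.5960 * 88.2530 / 100 = 6988.3985 sq ft
Value = Finished * price = 6988.3985 * 2.7700 = 19357.8639 $


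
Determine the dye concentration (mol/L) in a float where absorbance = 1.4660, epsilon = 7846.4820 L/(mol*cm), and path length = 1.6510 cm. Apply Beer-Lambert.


Formula: c = A / (epsilon * l)
Substituting: c = 1.4660 / (7846.4820 * 1.6510)
Result: 1.1316e-04 mol/L


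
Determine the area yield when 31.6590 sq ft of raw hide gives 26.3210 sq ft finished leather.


Formula: Yield = finished / raw * 100
Substituting: Yield = 26.3210 / 31.6590 * 100
Result: 83.1391 %


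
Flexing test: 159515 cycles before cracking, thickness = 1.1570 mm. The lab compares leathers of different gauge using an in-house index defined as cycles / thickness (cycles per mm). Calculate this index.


Formula: Index = cycles / thickness
Substituting: Index = 159515 / 1.1570
Result: 137869.4901 cycles/mm


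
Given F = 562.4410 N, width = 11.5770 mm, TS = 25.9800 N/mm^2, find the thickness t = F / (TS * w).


Formula: t = F / (TS * w)
Substituting: t = 562.4410 / (25.9800 * 11.5770)
Result: 1.8700 mm


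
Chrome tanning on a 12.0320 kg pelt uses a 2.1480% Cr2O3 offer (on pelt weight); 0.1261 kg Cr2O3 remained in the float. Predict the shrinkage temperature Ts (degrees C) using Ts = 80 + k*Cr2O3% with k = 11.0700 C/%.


Offered = pelt * offer_pct / 100 = 12.0320 * 2.1480 / 100 = 0.2584 kg
Uptake = offered - residual = 0.2584 - 0.1261 = 0.1323 kg
Cr2O3% on pelt = uptake / pelt * 100 = 0.1323 / 12.0320 * 100 = 1.1000 %
Ts = 80 + k * Cr2O3% = 80 + 11.0700 * 1.1000 = 92.1766 C


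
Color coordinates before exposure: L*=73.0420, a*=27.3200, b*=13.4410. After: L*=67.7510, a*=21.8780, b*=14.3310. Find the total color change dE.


dL = -5.2910, da = -5.4420, db = 0.8900
dE = sqrt((-5.2910)^2 + (-5.4420)^2 + 0.8900^2) = 7.6421


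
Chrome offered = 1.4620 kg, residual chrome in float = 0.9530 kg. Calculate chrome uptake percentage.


Formula: Uptake = (offered - residual) / offered * 100
Substituting: Uptake = (1.4620 - 0.9530) / 1.4620 * 100
Result: 34.8153 %


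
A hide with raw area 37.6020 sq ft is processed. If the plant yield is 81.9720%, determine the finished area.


Formula: finished = raw * yield / 100
Substituting: finished = 37.6020 * 81.9720 / 100
Result: 30.8231 sq ft


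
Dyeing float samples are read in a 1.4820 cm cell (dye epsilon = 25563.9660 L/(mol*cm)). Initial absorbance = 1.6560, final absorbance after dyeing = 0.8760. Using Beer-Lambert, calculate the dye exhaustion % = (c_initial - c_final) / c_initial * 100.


c_initial = A_i / (epsilon * l) = 1.6560 / (25563.9660 * 1.4820) = 4.3710e-05 mol/L
c_final = A_f / (epsilon * l) = 0.8760 / (25563.9660 * 1.4820) = 2.3122e-05 mol/L
Exhaustion = (c_initial - c_final) / c_initial * 100 = (4.3710e-05 - 2.3122e-05) / 4.3710e-05 * 100 = 47.1014 %


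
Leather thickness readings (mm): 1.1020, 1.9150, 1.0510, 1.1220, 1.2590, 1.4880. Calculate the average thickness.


Formula: Average = sum / n
Substituting: Average = 7.9370 / 6
Result: 1.3228 mm


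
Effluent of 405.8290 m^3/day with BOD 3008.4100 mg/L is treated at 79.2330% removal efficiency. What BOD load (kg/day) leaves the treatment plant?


Load_in = volume * conc / 1000 = 405.8290 * 3008.4100 / 1000 = 1220.9000 kg/day
Removed = Load_in * eff / 100 = 1220.9000 * 79.2330 / 100 = 967.3557 kg/day
Load_out = Load_in - Removed = 1220.9000 - 967.3557 = 253.5443 kg/day


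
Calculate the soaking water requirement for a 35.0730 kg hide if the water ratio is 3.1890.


Formula: Water = hide_weight * ratio
Substituting: Water = 35.0730 * 3.1890
Result: 111.8478 kg


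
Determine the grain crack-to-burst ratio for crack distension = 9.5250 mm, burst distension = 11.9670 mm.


Formula: Ratio = crack / burst
Substituting: Ratio = 9.5250 / 11.9670
Result: 0.7959


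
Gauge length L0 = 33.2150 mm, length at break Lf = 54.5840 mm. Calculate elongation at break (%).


Formula: Elongation = (Lf - L0) / L0 * 100
Substituting: Elongation = (54.5840 - 33.2150) / 33.2150 * 100
Result: 64.3354 %


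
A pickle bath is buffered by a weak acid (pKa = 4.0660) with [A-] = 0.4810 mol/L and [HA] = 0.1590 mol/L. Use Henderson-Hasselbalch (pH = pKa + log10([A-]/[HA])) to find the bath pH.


ratio = [A-] / [HA] = 0.4810 / 0.1590 = 3.0252
log10(ratio) = 0.4807
pH = pKa + log10(ratio) = 4.0660 + 0.4807 = 4.5467


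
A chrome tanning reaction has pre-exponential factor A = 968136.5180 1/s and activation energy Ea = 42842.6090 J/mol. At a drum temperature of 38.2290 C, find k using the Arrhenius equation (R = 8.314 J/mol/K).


T_K = T_C + 273.15 = 38.2290 + 273.15 = 311.3790 K
exponent = -Ea / (R * T_K) = -42842.6090 / (8.314 * 311.3790) = -16.5492
k = A * exp(exponent) = 968136.5180 * exp(-16.5492) = 0.0629097 1/s


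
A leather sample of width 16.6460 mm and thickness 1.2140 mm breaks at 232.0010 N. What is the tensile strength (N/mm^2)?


Formula: TS = force / (width * thickness)
Substituting: TS = 232.0010 / (16.6460 * 1.2140)
Result: 11.4805 N/mm^2


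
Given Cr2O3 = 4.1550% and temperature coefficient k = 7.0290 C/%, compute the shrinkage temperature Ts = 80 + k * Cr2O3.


Formula: Ts = 80 + k * Cr2O3
Substituting: Ts = 80 + 7.0290 * 4.1550
Result: 109.2055 C


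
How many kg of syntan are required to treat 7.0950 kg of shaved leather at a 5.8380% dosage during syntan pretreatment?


Formula: Syntan = substrate * pct / 100
Substituting: Syntan = 7.0950 * 5.8380 / 100
Result: 0.4142 kg


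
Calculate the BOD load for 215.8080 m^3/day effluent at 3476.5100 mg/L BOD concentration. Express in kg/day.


Formula: BOD_load = volume * conc / 1000
Substituting: BOD_load = 215.8080 * 3476.5100 / 1000
Result: 750.2587 kg/day


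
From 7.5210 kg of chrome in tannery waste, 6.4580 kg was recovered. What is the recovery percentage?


Formula: Recovery = recovered / input * 100
Substituting: Recovery = 6.4580 / 7.5210 * 100
Result: 85.8662 %


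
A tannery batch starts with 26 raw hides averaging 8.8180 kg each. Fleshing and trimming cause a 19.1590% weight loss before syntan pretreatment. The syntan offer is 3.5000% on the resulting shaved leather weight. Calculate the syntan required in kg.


Total_raw = N * avg_wt = 26 * 8.8180 = 229.2680 kg
Substrate = Total_raw * (1 - loss/100) = 229.2680 * (1 - 19.1590/100) = 185.3425 kg
Syntan = Substrate * pct / 100 = 185.3425 * 3.5000 / 100 = 6.4870 kg


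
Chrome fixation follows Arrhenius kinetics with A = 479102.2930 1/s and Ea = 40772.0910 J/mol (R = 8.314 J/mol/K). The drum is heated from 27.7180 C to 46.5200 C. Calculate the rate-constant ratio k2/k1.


T1 = 27.7180 + 273.15 = 300.8680 K; T2 = 46.5200 + 273.15 = 319.6700 K
k1 = A * exp(-Ea/(R*T1)) = 479102.2930 * exp(-40772.0910/(8.314*300.8680)) = 0.0399578 1/s
k2 = A * exp(-Ea/(R*T2)) = 479102.2930 * exp(-40772.0910/(8.314*319.6700)) = 0.1042 1/s
k2/k1 = 0.1042 / 0.0399578 = 2.6083


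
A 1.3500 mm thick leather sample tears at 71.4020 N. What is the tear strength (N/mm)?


Formula: Tear strength = force / thickness
Substituting: Tear strength = 71.4020 / 1.3500
Result: 52.8904 N/mm


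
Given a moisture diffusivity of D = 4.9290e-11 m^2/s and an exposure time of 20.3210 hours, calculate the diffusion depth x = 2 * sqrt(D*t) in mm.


t = 20.3210 hr * 3600 = 73155.6000 s
D * t = 4.9290e-11 * 73155.6000 = 3.6058e-06
x = 2 * sqrt(D*t) = 2 * sqrt(3.6058e-06) = 0.00379781 m = 3.7978 mm


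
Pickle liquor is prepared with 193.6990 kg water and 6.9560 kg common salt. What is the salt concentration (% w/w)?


Formula: Conc = salt / (water + salt) * 100
Substituting: Conc = 6.9560 / (193.6990 + 6.9560) * 100
Result: 3.4666 %


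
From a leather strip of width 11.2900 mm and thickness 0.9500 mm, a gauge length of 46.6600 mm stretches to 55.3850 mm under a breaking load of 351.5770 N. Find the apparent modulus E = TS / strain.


TS = F / (w * t) = 351.5770 / (11.2900 * 0.9500) = 32.7795 N/mm^2
strain = (Lf - L0) / L0 = (55.3850 - 46.6600) / 46.6600 = 0.1870
E = TS / strain = 32.7795 / 0.1870 = 175.3001 N/mm^2


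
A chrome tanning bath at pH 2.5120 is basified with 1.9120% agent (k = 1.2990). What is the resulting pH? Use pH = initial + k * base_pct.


Formula: pH_final = pH_initial + k * base_pct
Substituting: pH_final = 2.5120 + 1.2990 * 1.9120
Result: 4.9957


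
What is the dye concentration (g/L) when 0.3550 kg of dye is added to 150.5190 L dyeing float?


Formula: Conc = dye_mass(kg) / volume(L) * 1000
Substituting: Conc = 0.3550 / 150.5190 * 1000
Result: 2.3585 g/L


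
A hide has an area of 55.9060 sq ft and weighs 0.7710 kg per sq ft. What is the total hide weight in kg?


Formula: Weight = area * weight_per_sqft
Substituting: Weight = 55.9060 * 0.7710
Result: 43.1035 kg


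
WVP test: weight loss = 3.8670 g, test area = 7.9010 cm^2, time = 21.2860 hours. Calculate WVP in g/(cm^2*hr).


Formula: WVP = loss / (area * time)
Substituting: WVP = 3.8670 / (7.9010 * 21.2860)
Result: 0.0229931 g/(cm^2*hr)


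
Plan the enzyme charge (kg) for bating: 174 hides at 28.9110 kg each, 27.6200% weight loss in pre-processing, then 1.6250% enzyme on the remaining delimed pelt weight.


Total_raw = N * avg_wt = 174 * 28.9110 = 5030.5140 kg
Substrate = Total_raw * (1 - loss/100) = 5030.5140 * (1 - 27.6200/100) = 3641.0860 kg
Enzyme = Substrate * pct / 100 = 3641.0860 * 1.6250 / 100 = 59.1676 kg


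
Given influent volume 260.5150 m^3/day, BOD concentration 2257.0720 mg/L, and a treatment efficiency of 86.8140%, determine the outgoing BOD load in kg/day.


Load_in = volume * conc / 1000 = 260.5150 * 2257.0720 / 1000 = 588.0011 kg/day
Removed = Load_in * eff / 100 = 588.0011 * 86.8140 / 100 = 510.4673 kg/day
Load_out = Load_in - Removed = 588.0011 - 510.4673 = 77.5338 kg/day


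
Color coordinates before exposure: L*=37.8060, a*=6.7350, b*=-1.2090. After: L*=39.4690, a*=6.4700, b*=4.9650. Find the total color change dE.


dL = 1.6630, da = -0.2650, db = 6.1740
dE = sqrt(1.6630^2 + (-0.2650)^2 + 6.1740^2) = 6.3995


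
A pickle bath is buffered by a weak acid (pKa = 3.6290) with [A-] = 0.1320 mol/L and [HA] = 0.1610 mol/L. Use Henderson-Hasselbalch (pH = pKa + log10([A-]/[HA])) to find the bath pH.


ratio = [A-] / [HA] = 0.1320 / 0.1610 = 0.8199
log10(ratio) = -0.0862519
pH = pKa + log10(ratio) = 3.6290 - 0.0862519 = 3.5427


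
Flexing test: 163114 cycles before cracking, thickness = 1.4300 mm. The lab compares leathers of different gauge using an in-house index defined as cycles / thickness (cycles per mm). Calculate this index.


Formula: Index = cycles / thickness
Substituting: Index = 163114 / 1.4300
Result: 114065.7343 cycles/mm


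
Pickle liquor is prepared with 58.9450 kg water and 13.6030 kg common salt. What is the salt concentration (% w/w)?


Formula: Conc = salt / (water + salt) * 100
Substituting: Conc = 13.6030 / (58.9450 + 13.6030) * 100
Result: 18.7503 %


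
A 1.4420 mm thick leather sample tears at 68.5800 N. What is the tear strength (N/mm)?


Formula: Tear strength = force / thickness
Substituting: Tear strength = 68.5800 / 1.4420
Result: 47.5589 N/mm


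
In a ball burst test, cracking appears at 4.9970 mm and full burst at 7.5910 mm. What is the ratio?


Formula: Ratio = crack / burst
Substituting: Ratio = 4.9970 / 7.5910
Result: 0.6583


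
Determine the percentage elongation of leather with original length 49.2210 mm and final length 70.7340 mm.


Formula: Elongation = (Lf - L0) / L0 * 100
Substituting: Elongation = (70.7340 - 49.2210) / 49.2210 * 100
Result: 43.7070 %


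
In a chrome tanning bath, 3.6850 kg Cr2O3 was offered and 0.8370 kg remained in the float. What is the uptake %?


Formula: Uptake = (offered - residual) / offered * 100
Substituting: Uptake = (3.6850 - 0.8370) / 3.6850 * 100
Result: 77.2863 %


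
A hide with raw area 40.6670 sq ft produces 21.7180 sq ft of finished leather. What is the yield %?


Formula: Yield = finished / raw * 100
Substituting: Yield = 21.7180 / 40.6670 * 100
Result: 53.4045 %


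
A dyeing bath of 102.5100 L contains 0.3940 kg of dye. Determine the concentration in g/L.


Formula: Conc = dye_mass(kg) / volume(L) * 1000
Substituting: Conc = 0.3940 / 102.5100 * 1000
Result: 3.8435 g/L


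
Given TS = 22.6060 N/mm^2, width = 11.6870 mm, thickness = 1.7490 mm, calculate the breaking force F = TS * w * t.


Formula: F = TS * w * t
Substituting: F = 22.6060 * 11.6870 * 1.7490
Result: 462.0794 N


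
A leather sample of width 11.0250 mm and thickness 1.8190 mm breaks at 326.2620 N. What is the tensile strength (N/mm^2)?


Formula: TS = force / (width * thickness)
Substituting: TS = 326.2620 / (11.0250 * 1.8190)
Result: 16.2688 N/mm^2


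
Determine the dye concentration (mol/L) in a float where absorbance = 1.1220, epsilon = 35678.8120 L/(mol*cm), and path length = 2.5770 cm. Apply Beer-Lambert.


Formula: c = A / (epsilon * l)
Substituting: c = 1.1220 / (35678.8120 * 2.5770)
Result: 1.2203e-05 mol/L


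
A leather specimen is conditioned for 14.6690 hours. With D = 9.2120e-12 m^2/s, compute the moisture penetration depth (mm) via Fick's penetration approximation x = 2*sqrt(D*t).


t = 14.6690 hr * 3600 = 52808.4000 s
D * t = 9.2120e-12 * 52808.4000 = 4.8647e-07
x = 2 * sqrt(D*t) = 2 * sqrt(4.8647e-07) = 0.00139495 m = 1.3949 mm


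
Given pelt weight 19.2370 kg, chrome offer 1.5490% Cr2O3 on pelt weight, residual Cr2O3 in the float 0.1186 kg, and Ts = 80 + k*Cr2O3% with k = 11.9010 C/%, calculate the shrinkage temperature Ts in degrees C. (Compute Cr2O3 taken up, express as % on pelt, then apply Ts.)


Offered = pelt * offer_pct / 100 = 19.2370 * 1.5490 / 100 = 0.2980 kg
Uptake = offered - residual = 0.2980 - 0.1186 = 0.1794 kg
Cr2O3% on pelt = uptake / pelt * 100 = 0.1794 / 19.2370 * 100 = 0.9325 %
Ts = 80 + k * Cr2O3% = 80 + 11.9010 * 0.9325 = 91.0974 C


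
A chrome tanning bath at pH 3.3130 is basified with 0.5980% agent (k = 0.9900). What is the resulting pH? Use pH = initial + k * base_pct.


Formula: pH_final = pH_initial + k * base_pct
Substituting: pH_final = 3.3130 + 0.9900 * 0.5980
Result: 3.9050


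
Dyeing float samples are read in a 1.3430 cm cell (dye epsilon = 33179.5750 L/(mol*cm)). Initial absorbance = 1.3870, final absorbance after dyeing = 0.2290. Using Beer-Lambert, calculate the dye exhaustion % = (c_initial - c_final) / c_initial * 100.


c_initial = A_i / (epsilon * l) = 1.3870 / (33179.5750 * 1.3430) = 3.1126e-05 mol/L
c_final = A_f / (epsilon * l) = 0.2290 / (33179.5750 * 1.3430) = 5.1391e-06 mol/L
Exhaustion = (c_initial - c_final) / c_initial * 100 = (3.1126e-05 - 5.1391e-06) / 3.1126e-05 * 100 = 83.4895 %


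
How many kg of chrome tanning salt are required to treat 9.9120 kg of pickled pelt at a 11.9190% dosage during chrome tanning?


Formula: Chrome = substrate * pct / 100
Substituting: Chrome = 9.9120 * 11.9190 / 100
Result: 1.1814 kg


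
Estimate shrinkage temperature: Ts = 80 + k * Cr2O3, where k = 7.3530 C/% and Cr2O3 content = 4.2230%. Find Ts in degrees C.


Formula: Ts = 80 + k * Cr2O3
Substituting: Ts = 80 + 7.3530 * 4.2230
Result: 111.0517 C


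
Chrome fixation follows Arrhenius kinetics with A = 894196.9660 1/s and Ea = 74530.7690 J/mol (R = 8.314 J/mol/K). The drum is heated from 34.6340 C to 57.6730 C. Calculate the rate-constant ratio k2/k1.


T1 = 34.6340 + 273.15 = 307.7840 K; T2 = 57.6730 + 273.15 = 330.8230 K
k1 = A * exp(-Ea/(R*T1)) = 894196.9660 * exp(-74530.7690/(8.314*307.7840)) = 2.0054e-07 1/s
k2 = A * exp(-Ea/(R*T2)) = 894196.9660 * exp(-74530.7690/(8.314*330.8230)) = 1.5245e-06 1/s
k2/k1 = 1.5245e-06 / 2.0054e-07 = 7.6017


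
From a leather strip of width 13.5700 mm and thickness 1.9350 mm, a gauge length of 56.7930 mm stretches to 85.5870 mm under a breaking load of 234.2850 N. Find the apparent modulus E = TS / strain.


TS = F / (w * t) = 234.2850 / (13.5700 * 1.9350) = 8.9224 N/mm^2
strain = (Lf - L0) / L0 = (85.5870 - 56.7930) / 56.7930 = 0.5070
E = TS / strain = 8.9224 / 0.5070 = 17.5985 N/mm^2


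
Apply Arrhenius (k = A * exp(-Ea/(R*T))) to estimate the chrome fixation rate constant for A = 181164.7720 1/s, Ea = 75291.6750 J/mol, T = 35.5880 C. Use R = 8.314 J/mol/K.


T_K = T_C + 273.15 = 35.5880 + 273.15 = 308.7380 K
exponent = -Ea / (R * T_K) = -75291.6750 / (8.314 * 308.7380) = -29.3323
k = A * exp(exponent) = 181164.7720 * exp(-29.3323) = 3.3052e-08 1/s


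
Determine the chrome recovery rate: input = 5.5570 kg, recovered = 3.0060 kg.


Formula: Recovery = recovered / input * 100
Substituting: Recovery = 3.0060 / 5.5570 * 100
Result: 54.0939 %


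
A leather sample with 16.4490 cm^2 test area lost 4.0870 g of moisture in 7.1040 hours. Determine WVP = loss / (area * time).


Formula: WVP = loss / (area * time)
Substituting: WVP = 4.0870 / (16.4490 * 7.1040)
Result: 0.0349754 g/(cm^2*hr)


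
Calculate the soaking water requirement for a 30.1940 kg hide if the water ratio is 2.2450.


Formula: Water = hide_weight * ratio
Substituting: Water = 30.1940 * 2.2450
Result: 67.7855 kg


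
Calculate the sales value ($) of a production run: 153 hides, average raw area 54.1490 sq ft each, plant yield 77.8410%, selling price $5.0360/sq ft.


Raw_total = N * avg_area = 153 * 54.1490 = 8284.7970 sq ft
Finished = Raw_total * yield / 100 = 8284.7970 * 77.8410 / 100 = 6448.9688 sq ft
Value = Finished * price = 6448.9688 * 5.0360 = 32477.0070 $


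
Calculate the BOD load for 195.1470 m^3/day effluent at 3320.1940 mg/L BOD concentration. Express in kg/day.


Formula: BOD_load = volume * conc / 1000
Substituting: BOD_load = 195.1470 * 3320.1940 / 1000
Result: 647.9259 kg/day


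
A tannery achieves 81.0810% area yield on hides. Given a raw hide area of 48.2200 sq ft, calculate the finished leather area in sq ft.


Formula: finished = raw * yield / 100
Substituting: finished = 48.2200 * 81.0810 / 100
Result: 39.0973 sq ft


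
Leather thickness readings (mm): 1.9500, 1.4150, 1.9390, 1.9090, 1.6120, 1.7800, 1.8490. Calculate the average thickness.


Formula: Average = sum / n
Substituting: Average = 12.4540 / 7
Result: 1.7791 mm


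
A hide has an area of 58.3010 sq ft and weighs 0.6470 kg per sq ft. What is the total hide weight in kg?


Formula: Weight = area * weight_per_sqft
Substituting: Weight = 58.3010 * 0.6470
Result: 37.7207 kg


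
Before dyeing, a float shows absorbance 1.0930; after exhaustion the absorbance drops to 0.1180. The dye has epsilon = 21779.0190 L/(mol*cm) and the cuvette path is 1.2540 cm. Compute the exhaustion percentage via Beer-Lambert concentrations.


c_initial = A_i / (epsilon * l) = 1.0930 / (21779.0190 * 1.2540) = 4.0021e-05 mol/L
c_final = A_f / (epsilon * l) = 0.1180 / (21779.0190 * 1.2540) = 4.3206e-06 mol/L
Exhaustion = (c_initial - c_final) / c_initial * 100 = (4.0021e-05 - 4.3206e-06) / 4.0021e-05 * 100 = 89.2040 %


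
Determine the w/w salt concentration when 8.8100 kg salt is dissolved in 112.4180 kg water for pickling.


Formula: Conc = salt / (water + salt) * 100
Substituting: Conc = 8.8100 / (112.4180 + 8.8100) * 100
Result: 7.2673 %


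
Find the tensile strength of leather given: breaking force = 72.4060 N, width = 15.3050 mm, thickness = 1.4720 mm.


Formula: TS = force / (width * thickness)
Substituting: TS = 72.4060 / (15.3050 * 1.4720)
Result: 3.2139 N/mm^2


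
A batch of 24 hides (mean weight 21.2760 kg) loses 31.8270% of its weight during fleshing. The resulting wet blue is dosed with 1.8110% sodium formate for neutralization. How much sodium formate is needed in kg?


Total_raw = N * avg_wt = 24 * 21.2760 = 510.6240 kg
Substrate = Total_raw * (1 - loss/100) = 510.6240 * (1 - 31.8270/100) = 348.1077 kg
Neutralizer = Substrate * pct / 100 = 348.1077 * 1.8110 / 100 = 6.3042 kg


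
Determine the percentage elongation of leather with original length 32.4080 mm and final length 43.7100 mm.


Formula: Elongation = (Lf - L0) / L0 * 100
Substituting: Elongation = (43.7100 - 32.4080) / 32.4080 * 100
Result: 34.8741 %


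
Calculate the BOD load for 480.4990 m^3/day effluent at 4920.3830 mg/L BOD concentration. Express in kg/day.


Formula: BOD_load = volume * conc / 1000
Substituting: BOD_load = 480.4990 * 4920.3830 / 1000
Result: 2364.2391 kg/day


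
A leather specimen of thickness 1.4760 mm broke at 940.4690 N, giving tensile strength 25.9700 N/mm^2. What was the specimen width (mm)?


Formula: w = F / (TS * t)
Substituting: w = 940.4690 / (25.9700 * 1.4760)
Result: 24.5350 mm


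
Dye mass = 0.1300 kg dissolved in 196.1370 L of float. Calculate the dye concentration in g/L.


Formula: Conc = dye_mass(kg) / volume(L) * 1000
Substituting: Conc = 0.1300 / 196.1370 * 1000
Result: 0.6628 g/L


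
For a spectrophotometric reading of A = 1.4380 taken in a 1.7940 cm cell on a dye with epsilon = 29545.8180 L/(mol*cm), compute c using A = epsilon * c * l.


Formula: c = A / (epsilon * l)
Substituting: c = 1.4380 / (29545.8180 * 1.7940)
Result: 2.7129e-05 mol/L


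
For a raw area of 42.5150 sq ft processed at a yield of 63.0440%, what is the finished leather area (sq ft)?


Formula: finished = raw * yield / 100
Substituting: finished = 42.5150 * 63.0440 / 100
Result: 26.8032 sq ft


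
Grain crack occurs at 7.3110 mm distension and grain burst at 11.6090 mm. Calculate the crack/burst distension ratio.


Formula: Ratio = crack / burst
Substituting: Ratio = 7.3110 / 11.6090
Result: 0.6298


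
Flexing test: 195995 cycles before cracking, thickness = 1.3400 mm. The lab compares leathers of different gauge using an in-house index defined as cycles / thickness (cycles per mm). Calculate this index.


Formula: Index = cycles / thickness
Substituting: Index = 195995 / 1.3400
Result: 146264.9254 cycles/mm


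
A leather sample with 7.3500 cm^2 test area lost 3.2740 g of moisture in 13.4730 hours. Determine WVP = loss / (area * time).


Formula: WVP = loss / (area * time)
Substituting: WVP = 3.2740 / (7.3500 * 13.4730)
Result: 0.0330618 g/(cm^2*hr)


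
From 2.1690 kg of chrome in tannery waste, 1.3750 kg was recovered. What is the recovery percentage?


Formula: Recovery = recovered / input * 100
Substituting: Recovery = 1.3750 / 2.1690 * 100
Result: 63.3933 %


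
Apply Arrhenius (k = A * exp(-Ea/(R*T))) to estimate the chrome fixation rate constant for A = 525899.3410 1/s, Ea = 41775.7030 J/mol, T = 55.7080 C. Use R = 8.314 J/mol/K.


T_K = T_C + 273.15 = 55.7080 + 273.15 = 328.8580 K
exponent = -Ea / (R * T_K) = -41775.7030 / (8.314 * 328.8580) = -15.2794
k = A * exp(exponent) = 525899.3410 * exp(-15.2794) = 0.1217 1/s


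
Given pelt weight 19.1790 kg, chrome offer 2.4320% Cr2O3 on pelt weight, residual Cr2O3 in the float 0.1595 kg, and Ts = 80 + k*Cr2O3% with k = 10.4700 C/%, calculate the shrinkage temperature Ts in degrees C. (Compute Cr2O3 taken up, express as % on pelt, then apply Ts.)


Offered = pelt * offer_pct / 100 = 19.1790 * 2.4320 / 100 = 0.4664 kg
Uptake = offered - residual = 0.4664 - 0.1595 = 0.3069 kg
Cr2O3% on pelt = uptake / pelt * 100 = 0.3069 / 19.1790 * 100 = 1.6004 %
Ts = 80 + k * Cr2O3% = 80 + 10.4700 * 1.6004 = 96.7558 C
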